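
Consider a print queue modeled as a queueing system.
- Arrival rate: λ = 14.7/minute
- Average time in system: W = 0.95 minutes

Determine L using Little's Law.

Little's Law: L = λW
L = 14.7 × 0.95 = 13.9650 jobs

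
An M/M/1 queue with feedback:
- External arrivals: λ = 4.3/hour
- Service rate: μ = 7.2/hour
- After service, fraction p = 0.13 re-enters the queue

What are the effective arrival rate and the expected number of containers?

Effective arrival rate: λ_eff = λ/(1-p) = 4.3/(1-0.13) = 4.3/0.87 = 4.9425
ρ = λ_eff/μ = 4.9425/7.2 = 0.68646
L = ρ/(1-ρ) = 0.68646/(1-0.68646) = 2.1894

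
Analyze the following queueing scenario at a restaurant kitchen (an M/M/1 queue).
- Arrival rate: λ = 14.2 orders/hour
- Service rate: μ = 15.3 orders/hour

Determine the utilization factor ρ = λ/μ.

Server utilization: ρ = λ/μ
ρ = 14.2/15.3 = 0.9281
The server is busy 92.81% of the time.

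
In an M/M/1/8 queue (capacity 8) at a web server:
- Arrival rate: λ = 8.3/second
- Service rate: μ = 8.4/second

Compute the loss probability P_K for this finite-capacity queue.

ρ = λ/μ = 8.3/8.4 = 0.9881
P₀ = (1-ρ)/(1-ρ^(K+1)) = (1-0.9881)/(1-0.9881^9) = 0.011900/0.10214 = 0.1165
P_K = P₀×ρ^K = 0.1165 × 0.9881^8 = 0.1165 × 0.9087 = 0.1059
Blocking probability = 10.59%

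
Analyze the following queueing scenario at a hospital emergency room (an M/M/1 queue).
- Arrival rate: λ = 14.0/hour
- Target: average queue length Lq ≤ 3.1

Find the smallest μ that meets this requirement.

For M/M/1: Lq = λ²/(μ(μ-λ))
Need Lq ≤ 3.1, i.e. μ(μ-λ) ≥ λ²/3.1
μ² - 14.0μ - 196.00/3.1 ≥ 0  →  μ² - 14.0μ - 63.2258 ≥ 0
Quadratic formula (positive root): μ = [λ + √(λ² + 4×63.2258)]/2
Discriminant: 196.00 + 4×63.2258 = 448.9032, √448.9032 = 21.1873
μ ≥ (14.0 + 21.1873)/2 = 17.5937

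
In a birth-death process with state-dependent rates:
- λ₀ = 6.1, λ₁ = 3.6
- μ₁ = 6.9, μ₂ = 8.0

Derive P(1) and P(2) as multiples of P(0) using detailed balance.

Balance equations:
State 0: λ₀P₀ = μ₁P₁ → P₁ = (λ₀/μ₁)P₀ = (6.1/6.9)P₀ = 0.8841P₀
State 1: P₂ = (λ₀λ₁)/(μ₁μ₂)P₀ = (6.1×3.6)/(6.9×8.0)P₀ = 0.3978P₀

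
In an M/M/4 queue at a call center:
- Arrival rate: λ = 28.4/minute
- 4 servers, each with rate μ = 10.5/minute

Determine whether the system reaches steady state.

Stability requires ρ = λ/(cμ) < 1
ρ = 28.4/(4 × 10.5) = 28.4/42.00 = 0.6762
Since 0.6762 < 1, the system is STABLE.
The servers are busy 67.62% of the time.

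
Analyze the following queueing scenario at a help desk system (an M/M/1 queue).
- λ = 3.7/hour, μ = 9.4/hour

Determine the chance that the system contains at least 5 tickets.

ρ = λ/μ = 3.7/9.4 = 0.39362
P(N ≥ n) = ρⁿ
P(N ≥ 5) = 0.39362^5
P(N ≥ 5) = 0.009449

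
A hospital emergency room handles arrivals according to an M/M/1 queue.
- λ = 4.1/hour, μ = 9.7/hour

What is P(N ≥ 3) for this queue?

ρ = λ/μ = 4.1/9.7 = 0.42268
P(N ≥ n) = ρⁿ
P(N ≥ 3) = 0.42268^3
P(N ≥ 3) = 0.07552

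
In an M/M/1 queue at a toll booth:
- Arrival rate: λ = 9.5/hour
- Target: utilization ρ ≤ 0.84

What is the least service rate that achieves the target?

ρ = λ/μ, so μ = λ/ρ
μ ≥ 9.5/0.84 = 11.3095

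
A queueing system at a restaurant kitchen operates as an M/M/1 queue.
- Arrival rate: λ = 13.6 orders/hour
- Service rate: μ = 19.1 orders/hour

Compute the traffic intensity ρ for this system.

Server utilization: ρ = λ/μ
ρ = 13.6/19.1 = 0.7120
The server is busy 71.20% of the time.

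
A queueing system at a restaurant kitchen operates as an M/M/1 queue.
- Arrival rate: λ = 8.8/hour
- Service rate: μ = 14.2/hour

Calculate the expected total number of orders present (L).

ρ = λ/μ = 8.8/14.2 = 0.6197
For M/M/1: L = λ/(μ-λ)
L = 8.8/(14.2-8.8) = 8.8/5.40
L = 1.6296 orders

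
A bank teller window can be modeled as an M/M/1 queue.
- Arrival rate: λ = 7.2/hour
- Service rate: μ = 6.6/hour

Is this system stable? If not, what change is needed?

Stability requires ρ = λ/(cμ) < 1
ρ = 7.2/(1 × 6.6) = 7.2/6.60 = 1.0909
Since 1.0909 ≥ 1, the system is UNSTABLE.
Queue grows without bound. Need μ > λ = 7.2.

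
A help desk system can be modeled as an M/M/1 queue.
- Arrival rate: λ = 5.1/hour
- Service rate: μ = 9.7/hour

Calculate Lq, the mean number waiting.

ρ = λ/μ = 5.1/9.7 = 0.5258
For M/M/1: Lq = λ²/(μ(μ-λ))
Lq = 26.01/(9.7 × 4.60)
Lq = 0.5829 tickets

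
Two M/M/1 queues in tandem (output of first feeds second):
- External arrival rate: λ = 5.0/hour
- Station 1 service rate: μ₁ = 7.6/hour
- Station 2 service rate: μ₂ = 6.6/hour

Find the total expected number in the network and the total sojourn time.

By Jackson's theorem, each station behaves as independent M/M/1.
Station 1: ρ₁ = 5.0/7.6 = 0.6579, L₁ = ρ₁/(1-ρ₁) = λ/(μ₁-λ) = 5.0/2.60 = 1.9231
Station 2: ρ₂ = 5.0/6.6 = 0.7576, L₂ = ρ₂/(1-ρ₂) = λ/(μ₂-λ) = 5.0/1.60 = 3.1250
Total: L = L₁ + L₂ = 1.9231 + 3.1250 = 5.0481
W = L/λ = 5.0481/5.0 = 1.0096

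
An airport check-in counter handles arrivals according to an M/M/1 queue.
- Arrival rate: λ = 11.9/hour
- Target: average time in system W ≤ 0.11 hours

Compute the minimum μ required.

For M/M/1: W = 1/(μ-λ)
Need W ≤ 0.11, so 1/(μ-λ) ≤ 0.11
μ - λ ≥ 1/0.11 = 9.0909
μ ≥ 11.9 + 9.0909 = 20.9909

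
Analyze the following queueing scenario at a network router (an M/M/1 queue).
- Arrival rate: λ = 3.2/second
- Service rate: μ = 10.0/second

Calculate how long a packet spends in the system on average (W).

First, compute utilization: ρ = λ/μ = 3.2/10.0 = 0.3200
For M/M/1: W = 1/(μ-λ)
W = 1/(10.0-3.2) = 1/6.80
W = 0.1471 seconds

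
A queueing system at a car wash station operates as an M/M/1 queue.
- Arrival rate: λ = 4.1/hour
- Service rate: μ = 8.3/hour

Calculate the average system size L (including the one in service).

ρ = λ/μ = 4.1/8.3 = 0.4940
For M/M/1: L = λ/(μ-λ)
L = 4.1/(8.3-4.1) = 4.1/4.20
L = 0.9762 cars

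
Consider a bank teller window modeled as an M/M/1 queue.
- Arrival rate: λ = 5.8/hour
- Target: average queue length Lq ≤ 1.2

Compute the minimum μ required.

For M/M/1: Lq = λ²/(μ(μ-λ))
Need Lq ≤ 1.2, i.e. μ(μ-λ) ≥ λ²/1.2
μ² - 5.8μ - 33.64/1.2 ≥ 0  →  μ² - 5.8μ - 28.03333 ≥ 0
Quadratic formula (positive root): μ = [λ + √(λ² + 4×28.03333)]/2
Discriminant: 33.64 + 4×28.03333 = 145.7733, √145.7733 = 12.0737
μ ≥ (5.8 + 12.0737)/2 = 8.9368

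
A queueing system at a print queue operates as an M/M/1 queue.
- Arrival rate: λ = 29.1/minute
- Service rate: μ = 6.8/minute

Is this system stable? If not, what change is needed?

Stability requires ρ = λ/(cμ) < 1
ρ = 29.1/(1 × 6.8) = 29.1/6.80 = 4.2794
Since 4.2794 ≥ 1, the system is UNSTABLE.
Queue grows without bound. Need μ > λ = 29.1.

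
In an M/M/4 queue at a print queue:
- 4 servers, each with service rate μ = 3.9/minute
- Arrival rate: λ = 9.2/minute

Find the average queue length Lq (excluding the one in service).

Traffic intensity: ρ = λ/(cμ) = 9.2/(4×3.9) = 0.5897
Since ρ = 0.5897 < 1, system is stable.
Offered load a = λ/μ = cρ = 9.2/3.9 = 2.3590
P₀ = [ Σₙ₌₀^3 aⁿ/n! + a^4/(4!(1-ρ)) ]⁻¹
Σ = a^0/0! + a^1/1! + a^2/2! + a^3/3! = 1.00000 + 2.35897 + 2.78238 + 2.18785 = 8.3292
a^4/(4!(1-ρ)) = 30.9666/(24 × 0.41026) = 3.1450
P₀ = 1/(8.3292 + 3.1450) = 0.08715
Lq = P₀·a^4·ρ / (4!(1-ρ)²) = 0.08715 × 30.9666 × 0.5897 / (24 × 0.1683) = 0.3940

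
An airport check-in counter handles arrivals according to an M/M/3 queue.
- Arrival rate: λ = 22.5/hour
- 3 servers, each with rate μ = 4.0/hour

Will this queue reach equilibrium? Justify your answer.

Stability requires ρ = λ/(cμ) < 1
ρ = 22.5/(3 × 4.0) = 22.5/12.00 = 1.8750
Since 1.8750 ≥ 1, the system is UNSTABLE.
Need c > λ/μ = 22.5/4.0 = 5.62.
Minimum servers needed: c = 6.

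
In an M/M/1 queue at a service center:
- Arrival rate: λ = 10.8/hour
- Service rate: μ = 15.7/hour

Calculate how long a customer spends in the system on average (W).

First, compute utilization: ρ = λ/μ = 10.8/15.7 = 0.6879
For M/M/1: W = 1/(μ-λ)
W = 1/(15.7-10.8) = 1/4.90
W = 0.2041 hours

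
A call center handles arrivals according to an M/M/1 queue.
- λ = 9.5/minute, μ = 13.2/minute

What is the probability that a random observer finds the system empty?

ρ = λ/μ = 9.5/13.2 = 0.7197
P(0) = 1 - ρ = 1 - 0.7197 = 0.2803
The server is idle 28.03% of the time.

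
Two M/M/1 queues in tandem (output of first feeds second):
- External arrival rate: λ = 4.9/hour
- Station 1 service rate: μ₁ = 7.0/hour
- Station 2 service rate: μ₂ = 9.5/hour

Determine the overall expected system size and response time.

By Jackson's theorem, each station behaves as independent M/M/1.
Station 1: ρ₁ = 4.9/7.0 = 0.7000, L₁ = ρ₁/(1-ρ₁) = λ/(μ₁-λ) = 4.9/2.10 = 2.33333
Station 2: ρ₂ = 4.9/9.5 = 0.5158, L₂ = ρ₂/(1-ρ₂) = λ/(μ₂-λ) = 4.9/4.60 = 1.06522
Total: L = L₁ + L₂ = 2.33333 + 1.06522 = 3.3986
W = L/λ = 3.3986/4.9 = 0.6936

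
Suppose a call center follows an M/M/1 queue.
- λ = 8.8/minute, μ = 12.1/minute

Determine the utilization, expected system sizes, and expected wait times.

Step 1: ρ = λ/μ = 8.8/12.1 = 0.7273
Step 2: L = λ/(μ-λ) = 8.8/3.30 = 2.6667
Step 3: Lq = λ²/(μ(μ-λ)) = 77.44/(12.1×3.30) = 1.9394
Step 4: W = 1/(μ-λ) = 1/3.30 = 0.30303
Step 5: Wq = λ/(μ(μ-λ)) = 8.8/(12.1×3.30) = 0.2204
Step 6: P(0) = 1-ρ = 0.2727
Verify: L = λW = 8.8×0.30303 = 2.6667 ✔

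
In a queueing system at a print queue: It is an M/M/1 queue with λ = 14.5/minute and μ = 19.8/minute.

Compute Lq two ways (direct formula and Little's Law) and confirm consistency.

Method 1 (direct): Lq = λ²/(μ(μ-λ)) = 210.25/(19.8 × 5.30) = 2.0035

Method 2 (Little's Law):
W = 1/(μ-λ) = 1/5.30 = 0.18868
Wq = W - 1/μ = 0.18868 - 0.050505 = 0.13817
Lq = λWq = 14.5 × 0.13817 = 2.0035 ✔ (matches Method 1)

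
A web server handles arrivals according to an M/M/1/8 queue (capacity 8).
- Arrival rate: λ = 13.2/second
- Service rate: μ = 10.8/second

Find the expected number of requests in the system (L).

ρ = λ/μ = 13.2/10.8 = 1.22222
P₀ = (1-ρ)/(1-ρ^(K+1)) = (1-1.22222)/(1-1.22222^9) = -0.2222/-5.0862 = 0.04369
P_K = P₀×ρ^K = 0.04369 × 1.22222^8 = 0.04369 × 4.9796 = 0.2176
L = ρ[1 - (K+1)ρ^K + Kρ^(K+1)] / [(1-ρ)(1-ρ^(K+1))]
L = 1.22222 × (1 - 9×4.97961 + 8×6.08618) / ((1 - 1.22222) × (1 - 6.08618)) = 5.2695 requests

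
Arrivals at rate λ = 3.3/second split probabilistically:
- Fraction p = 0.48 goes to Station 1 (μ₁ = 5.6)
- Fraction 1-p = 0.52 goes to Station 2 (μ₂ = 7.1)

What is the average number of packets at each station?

Effective rates: λ₁ = 3.3×0.48 = 1.584, λ₂ = 3.3×0.52 = 1.716
Station 1: ρ₁ = 1.584/5.6 = 0.28286, L₁ = ρ₁/(1-ρ₁) = 0.28286/(1-0.28286) = 0.3944
Station 2: ρ₂ = 1.716/7.1 = 0.2417, L₂ = ρ₂/(1-ρ₂) = 0.2417/(1-0.2417) = 0.3187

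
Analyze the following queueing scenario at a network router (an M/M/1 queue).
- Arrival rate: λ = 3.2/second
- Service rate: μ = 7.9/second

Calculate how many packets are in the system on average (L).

ρ = λ/μ = 3.2/7.9 = 0.4051
For M/M/1: L = λ/(μ-λ)
L = 3.2/(7.9-3.2) = 3.2/4.70
L = 0.6809 packets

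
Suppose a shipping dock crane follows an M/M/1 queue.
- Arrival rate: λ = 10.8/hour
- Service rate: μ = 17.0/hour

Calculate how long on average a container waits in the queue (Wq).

First, compute utilization: ρ = λ/μ = 10.8/17.0 = 0.6353
For M/M/1: Wq = λ/(μ(μ-λ))
Wq = 10.8/(17.0 × (17.0-10.8))
Wq = 10.8/(17.0 × 6.20)
Wq = 0.1025 hours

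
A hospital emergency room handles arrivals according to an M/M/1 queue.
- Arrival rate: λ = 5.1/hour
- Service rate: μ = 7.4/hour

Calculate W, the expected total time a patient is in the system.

First, compute utilization: ρ = λ/μ = 5.1/7.4 = 0.6892
For M/M/1: W = 1/(μ-λ)
W = 1/(7.4-5.1) = 1/2.30
W = 0.4348 hours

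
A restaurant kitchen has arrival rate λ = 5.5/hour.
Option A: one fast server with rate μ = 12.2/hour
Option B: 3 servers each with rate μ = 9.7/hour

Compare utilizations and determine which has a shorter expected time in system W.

Option A: single server μ = 12.2 (M/M/1)
  ρ_A = 5.5/12.2 = 0.4508
  W_A = 1/(μ-λ) = 1/(12.2-5.5) = 1/6.70 = 0.1493

Option B: 3 servers μ = 9.7 (M/M/3)
  ρ_B = λ/(cμ) = 5.5/(3×9.7) = 0.1890
  Offered load a = λ/μ = cρ = 5.5/9.7 = 0.5670
  P₀ = [ Σₙ₌₀^2 aⁿ/n! + a^3/(3!(1-ρ)) ]⁻¹
  Σ = a^0/0! + a^1/1! + a^2/2! = 1.0000 + 0.5670 + 0.1608 = 1.7278
  a^3/(3!(1-ρ)) = 0.1823/(6 × 0.8110) = 0.03746
  P₀ = 1/(1.7278 + 0.03746) = 0.5665
  Lq = P₀·a^3·ρ / (3!(1-ρ)²) = 0.5665 × 0.1823 × 0.1890 / (6 × 0.6577) = 0.004946
  Wq_B = Lq/λ = 0.004946/5.5 = 0.0008993
  W_B = Wq_B + 1/μ = 0.0008993 + 0.1031 = 0.1040

Since W_B = 0.1040 < W_A = 0.1493, Option B (multiple servers) has the shorter time in system.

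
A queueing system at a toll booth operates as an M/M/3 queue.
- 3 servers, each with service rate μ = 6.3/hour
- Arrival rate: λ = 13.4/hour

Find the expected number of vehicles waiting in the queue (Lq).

Traffic intensity: ρ = λ/(cμ) = 13.4/(3×6.3) = 0.7090
Since ρ = 0.7090 < 1, system is stable.
Offered load a = λ/μ = cρ = 13.4/6.3 = 2.1270
P₀ = [ Σₙ₌₀^2 aⁿ/n! + a^3/(3!(1-ρ)) ]⁻¹
Σ = a^0/0! + a^1/1! + a^2/2! = 1.0000 + 2.1270 + 2.2620 = 5.3890
a^3/(3!(1-ρ)) = 9.62261/(6 × 0.291005) = 5.5111
P₀ = 1/(5.3890 + 5.5111) = 0.09174
Lq = P₀·a^3·ρ / (3!(1-ρ)²) = 0.091742 × 9.6226 × 0.70899 / (6 × 0.084684) = 1.2318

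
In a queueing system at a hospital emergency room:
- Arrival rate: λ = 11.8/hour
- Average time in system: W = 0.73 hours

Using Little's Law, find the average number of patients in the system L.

Little's Law: L = λW
L = 11.8 × 0.73 = 8.6140 patients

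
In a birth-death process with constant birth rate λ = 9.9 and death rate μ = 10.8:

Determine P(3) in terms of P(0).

For constant rates: P(n)/P(0) = (λ/μ)^n
P(3)/P(0) = (9.9/10.8)^3 = 0.9167^3 = 0.7703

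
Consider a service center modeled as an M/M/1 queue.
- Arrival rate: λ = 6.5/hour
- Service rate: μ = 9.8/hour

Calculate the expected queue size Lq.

ρ = λ/μ = 6.5/9.8 = 0.6633
For M/M/1: Lq = λ²/(μ(μ-λ))
Lq = 42.25/(9.8 × 3.30)
Lq = 1.3064 customers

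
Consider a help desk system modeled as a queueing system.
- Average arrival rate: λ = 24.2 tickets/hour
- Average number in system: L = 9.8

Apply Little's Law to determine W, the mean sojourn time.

Little's Law: L = λW, so W = L/λ
W = 9.8/24.2 = 0.4050 hours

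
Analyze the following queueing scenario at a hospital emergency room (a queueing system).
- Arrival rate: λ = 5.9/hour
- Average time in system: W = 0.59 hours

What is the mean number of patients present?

Little's Law: L = λW
L = 5.9 × 0.59 = 3.4810 patients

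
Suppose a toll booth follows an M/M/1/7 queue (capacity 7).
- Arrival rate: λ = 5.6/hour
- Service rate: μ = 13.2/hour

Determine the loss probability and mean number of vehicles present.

ρ = λ/μ = 5.6/13.2 = 0.42424
P₀ = (1-ρ)/(1-ρ^(K+1)) = (1-0.42424)/(1-0.42424^8) = 0.5758/0.9990 = 0.5764
P_K = P₀×ρ^K = 0.57636 × 0.42424^7 = 0.57636 × 0.0024733 = 0.001426
Blocking probability P_7 = 0.001426 (0.14%)
L = ρ[1 - (K+1)ρ^K + Kρ^(K+1)] / [(1-ρ)(1-ρ^(K+1))]
L = 0.42424 × (1 - 8×0.002473 + 7×0.001049) / ((1 - 0.42424) × (1 - 0.001049)) = 0.7284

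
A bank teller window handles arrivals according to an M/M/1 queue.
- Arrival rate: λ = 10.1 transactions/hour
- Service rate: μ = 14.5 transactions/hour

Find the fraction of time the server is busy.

Server utilization: ρ = λ/μ
ρ = 10.1/14.5 = 0.6966
The server is busy 69.66% of the time.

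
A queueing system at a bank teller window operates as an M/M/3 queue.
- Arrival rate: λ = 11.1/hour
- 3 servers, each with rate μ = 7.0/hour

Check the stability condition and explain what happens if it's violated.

Stability requires ρ = λ/(cμ) < 1
ρ = 11.1/(3 × 7.0) = 11.1/21.00 = 0.5286
Since 0.5286 < 1, the system is STABLE.
The servers are busy 52.86% of the time.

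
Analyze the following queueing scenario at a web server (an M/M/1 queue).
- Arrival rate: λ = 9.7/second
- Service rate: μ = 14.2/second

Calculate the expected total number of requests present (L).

ρ = λ/μ = 9.7/14.2 = 0.6831
For M/M/1: L = λ/(μ-λ)
L = 9.7/(14.2-9.7) = 9.7/4.50
L = 2.1556 requests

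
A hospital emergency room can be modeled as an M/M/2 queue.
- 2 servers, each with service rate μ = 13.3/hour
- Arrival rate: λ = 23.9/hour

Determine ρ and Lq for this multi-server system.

Traffic intensity: ρ = λ/(cμ) = 23.9/(2×13.3) = 0.8985
Since ρ = 0.8985 < 1, system is stable.
Offered load a = λ/μ = cρ = 23.9/13.3 = 1.7970
P₀ = [ Σₙ₌₀^1 aⁿ/n! + a^2/(2!(1-ρ)) ]⁻¹
Σ = a^0/0! + a^1/1! = 1.0000 + 1.7970 = 2.7970
a^2/(2!(1-ρ)) = 3.22918/(2 × 0.101504) = 15.9067
P₀ = 1/(2.7970 + 15.9067) = 0.05347
Lq = P₀·a^2·ρ / (2!(1-ρ)²) = 0.0534653 × 3.22918 × 0.898496 / (2 × 0.0103030) = 7.5281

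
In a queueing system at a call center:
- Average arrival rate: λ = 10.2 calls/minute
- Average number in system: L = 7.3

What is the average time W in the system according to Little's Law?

Little's Law: L = λW, so W = L/λ
W = 7.3/10.2 = 0.7157 minutes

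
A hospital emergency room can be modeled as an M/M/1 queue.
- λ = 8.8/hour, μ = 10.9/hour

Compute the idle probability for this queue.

ρ = λ/μ = 8.8/10.9 = 0.8073
P(0) = 1 - ρ = 1 - 0.8073 = 0.1927
The server is idle 19.27% of the time.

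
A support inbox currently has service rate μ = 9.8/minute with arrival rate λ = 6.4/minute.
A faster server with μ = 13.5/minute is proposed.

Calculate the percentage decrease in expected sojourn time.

System 1: ρ₁ = 6.4/9.8 = 0.6531, W₁ = 1/(9.8-6.4) = 0.29412
System 2: ρ₂ = 6.4/13.5 = 0.4741, W₂ = 1/(13.5-6.4) = 0.14085
Improvement: (W₁-W₂)/W₁ = (0.29412-0.14085)/0.29412 = 52.11%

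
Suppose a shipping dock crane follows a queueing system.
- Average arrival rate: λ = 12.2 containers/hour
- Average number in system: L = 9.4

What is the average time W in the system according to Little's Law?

Little's Law: L = λW, so W = L/λ
W = 9.4/12.2 = 0.7705 hours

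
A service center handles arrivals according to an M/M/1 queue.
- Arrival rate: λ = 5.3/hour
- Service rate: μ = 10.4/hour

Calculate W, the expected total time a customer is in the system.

First, compute utilization: ρ = λ/μ = 5.3/10.4 = 0.5096
For M/M/1: W = 1/(μ-λ)
W = 1/(10.4-5.3) = 1/5.10
W = 0.1961 hours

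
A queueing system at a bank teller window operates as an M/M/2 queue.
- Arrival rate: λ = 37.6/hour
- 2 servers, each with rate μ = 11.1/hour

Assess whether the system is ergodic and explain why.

Stability requires ρ = λ/(cμ) < 1
ρ = 37.6/(2 × 11.1) = 37.6/22.20 = 1.6937
Since 1.6937 ≥ 1, the system is UNSTABLE.
Need c > λ/μ = 37.6/11.1 = 3.39.
Minimum servers needed: c = 4.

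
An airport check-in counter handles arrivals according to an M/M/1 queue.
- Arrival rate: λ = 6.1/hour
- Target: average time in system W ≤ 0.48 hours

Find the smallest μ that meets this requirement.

For M/M/1: W = 1/(μ-λ)
Need W ≤ 0.48, so 1/(μ-λ) ≤ 0.48
μ - λ ≥ 1/0.48 = 2.0833
μ ≥ 6.1 + 2.0833 = 8.1833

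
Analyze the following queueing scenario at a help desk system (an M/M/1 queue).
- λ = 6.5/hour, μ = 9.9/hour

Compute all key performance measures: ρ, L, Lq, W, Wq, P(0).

Step 1: ρ = λ/μ = 6.5/9.9 = 0.6566
Step 2: L = λ/(μ-λ) = 6.5/3.40 = 1.9118
Step 3: Lq = λ²/(μ(μ-λ)) = 42.25/(9.9×3.40) = 1.2552
Step 4: W = 1/(μ-λ) = 1/3.40 = 0.29412
Step 5: Wq = λ/(μ(μ-λ)) = 6.5/(9.9×3.40) = 0.1931
Step 6: P(0) = 1-ρ = 0.3434
Verify: L = λW = 6.5×0.29412 = 1.9118 ✔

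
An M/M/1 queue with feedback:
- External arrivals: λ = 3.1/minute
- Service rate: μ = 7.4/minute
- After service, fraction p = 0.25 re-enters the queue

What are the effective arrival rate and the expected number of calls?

Effective arrival rate: λ_eff = λ/(1-p) = 3.1/(1-0.25) = 3.1/0.75 = 4.13333
ρ = λ_eff/μ = 4.13333/7.4 = 0.55856
L = ρ/(1-ρ) = 0.55856/(1-0.55856) = 1.2653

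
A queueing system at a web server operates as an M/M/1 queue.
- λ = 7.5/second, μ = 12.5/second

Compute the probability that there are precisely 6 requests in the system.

ρ = λ/μ = 7.5/12.5 = 0.6000
P(n) = (1-ρ)ρⁿ
P(6) = (1-0.6000) × 0.6000^6
P(6) = 0.4000 × 0.04666
P(6) = 0.01866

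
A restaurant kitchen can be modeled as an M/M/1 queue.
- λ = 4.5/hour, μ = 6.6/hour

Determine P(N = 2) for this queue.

ρ = λ/μ = 4.5/6.6 = 0.6818
P(n) = (1-ρ)ρⁿ
P(2) = (1-0.6818) × 0.6818^2
P(2) = 0.3182 × 0.4649
P(2) = 0.1479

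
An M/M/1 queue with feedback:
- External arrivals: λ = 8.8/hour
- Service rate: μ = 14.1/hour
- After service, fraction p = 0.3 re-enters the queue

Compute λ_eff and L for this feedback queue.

Effective arrival rate: λ_eff = λ/(1-p) = 8.8/(1-0.3) = 8.8/0.70 = 12.57143
ρ = λ_eff/μ = 12.57143/14.1 = 0.891591
L = ρ/(1-ρ) = 0.891591/(1-0.891591) = 8.2243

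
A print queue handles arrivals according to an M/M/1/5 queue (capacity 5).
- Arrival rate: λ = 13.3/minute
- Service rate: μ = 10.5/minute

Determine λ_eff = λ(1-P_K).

ρ = λ/μ = 13.3/10.5 = 1.26667
P₀ = (1-ρ)/(1-ρ^(K+1)) = (1-1.26667)/(1-1.26667^6) = -0.26667/-3.1303 = 0.08519
P_K = P₀×ρ^K = 0.08519 × 1.26667^5 = 0.08519 × 3.2607 = 0.2778
λ_eff = λ(1-P_K) = 13.3 × (1 - 0.27778) = 13.3 × 0.72222 = 9.6055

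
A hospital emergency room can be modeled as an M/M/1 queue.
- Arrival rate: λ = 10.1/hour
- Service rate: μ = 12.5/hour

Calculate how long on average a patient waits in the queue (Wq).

First, compute utilization: ρ = λ/μ = 10.1/12.5 = 0.8080
For M/M/1: Wq = λ/(μ(μ-λ))
Wq = 10.1/(12.5 × (12.5-10.1))
Wq = 10.1/(12.5 × 2.40)
Wq = 0.3367 hours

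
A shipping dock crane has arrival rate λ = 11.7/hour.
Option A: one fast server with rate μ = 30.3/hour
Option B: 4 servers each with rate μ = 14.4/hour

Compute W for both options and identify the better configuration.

Option A: single server μ = 30.3 (M/M/1)
  ρ_A = 11.7/30.3 = 0.3861
  W_A = 1/(μ-λ) = 1/(30.3-11.7) = 1/18.60 = 0.05376

Option B: 4 servers μ = 14.4 (M/M/4)
  ρ_B = λ/(cμ) = 11.7/(4×14.4) = 0.2031
  Offered load a = λ/μ = cρ = 11.7/14.4 = 0.8125
  P₀ = [ Σₙ₌₀^3 aⁿ/n! + a^4/(4!(1-ρ)) ]⁻¹
  Σ = a^0/0! + a^1/1! + a^2/2! + a^3/3! = 1.0000 + 0.8125 + 0.3301 + 0.08940 = 2.2320
  a^4/(4!(1-ρ)) = 0.4358/(24 × 0.7969) = 0.02279
  P₀ = 1/(2.2320 + 0.02279) = 0.4435
  Lq = P₀·a^4·ρ / (4!(1-ρ)²) = 0.4435 × 0.4358 × 0.2031 / (24 × 0.6350) = 0.002576
  Wq_B = Lq/λ = 0.002576/11.7 = 0.0002202
  W_B = Wq_B + 1/μ = 0.0002202 + 0.06944 = 0.06966

Since W_A = 0.05376 < W_B = 0.06966, Option A (single fast server) has the shorter time in system.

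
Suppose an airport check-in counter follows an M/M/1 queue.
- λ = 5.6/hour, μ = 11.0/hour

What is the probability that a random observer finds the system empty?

ρ = λ/μ = 5.6/11.0 = 0.5091
P(0) = 1 - ρ = 1 - 0.5091 = 0.4909
The server is idle 49.09% of the time.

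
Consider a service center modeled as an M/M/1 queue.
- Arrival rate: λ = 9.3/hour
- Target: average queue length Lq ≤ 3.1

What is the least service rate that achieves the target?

For M/M/1: Lq = λ²/(μ(μ-λ))
Need Lq ≤ 3.1, i.e. μ(μ-λ) ≥ λ²/3.1
μ² - 9.3μ - 86.49/3.1 ≥ 0  →  μ² - 9.3μ - 27.9000 ≥ 0
Quadratic formula (positive root): μ = [λ + √(λ² + 4×27.9000)]/2
Discriminant: 86.49 + 4×27.9000 = 198.0900, √198.0900 = 14.0744
μ ≥ (9.3 + 14.0744)/2 = 11.6872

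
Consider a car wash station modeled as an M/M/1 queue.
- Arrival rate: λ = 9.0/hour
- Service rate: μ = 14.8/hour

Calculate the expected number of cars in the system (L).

ρ = λ/μ = 9.0/14.8 = 0.6081
For M/M/1: L = λ/(μ-λ)
L = 9.0/(14.8-9.0) = 9.0/5.80
L = 1.5517 cars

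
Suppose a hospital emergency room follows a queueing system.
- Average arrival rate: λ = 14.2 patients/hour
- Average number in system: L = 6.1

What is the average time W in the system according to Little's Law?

Little's Law: L = λW, so W = L/λ
W = 6.1/14.2 = 0.4296 hours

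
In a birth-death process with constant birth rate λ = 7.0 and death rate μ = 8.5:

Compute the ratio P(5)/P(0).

For constant rates: P(n)/P(0) = (λ/μ)^n
P(5)/P(0) = (7.0/8.5)^5 = 0.82353^5 = 0.3788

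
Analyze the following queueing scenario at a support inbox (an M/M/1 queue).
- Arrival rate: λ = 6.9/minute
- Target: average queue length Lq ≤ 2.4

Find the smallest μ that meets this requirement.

For M/M/1: Lq = λ²/(μ(μ-λ))
Need Lq ≤ 2.4, i.e. μ(μ-λ) ≥ λ²/2.4
μ² - 6.9μ - 47.61/2.4 ≥ 0  →  μ² - 6.9μ - 19.8375 ≥ 0
Quadratic formula (positive root): μ = [λ + √(λ² + 4×19.8375)]/2
Discriminant: 47.61 + 4×19.8375 = 126.9600, √126.9600 = 11.2677
μ ≥ (6.9 + 11.2677)/2 = 9.0838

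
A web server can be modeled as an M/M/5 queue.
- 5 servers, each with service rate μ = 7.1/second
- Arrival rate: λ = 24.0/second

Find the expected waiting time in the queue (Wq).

Traffic intensity: ρ = λ/(cμ) = 24.0/(5×7.1) = 0.6761
Since ρ = 0.6761 < 1, system is stable.
Offered load a = λ/μ = cρ = 24.0/7.1 = 3.3803
P₀ = [ Σₙ₌₀^4 aⁿ/n! + a^5/(5!(1-ρ)) ]⁻¹
Σ = a^0/0! + a^1/1! + a^2/2! + a^3/3! + a^4/4! = 1.00000 + 3.38028 + 5.71315 + 6.43735 + 5.44002 = 21.9708
a^5/(5!(1-ρ)) = 441.3310/(120 × 0.323944) = 11.3531
P₀ = 1/(21.9708 + 11.3531) = 0.03001
Lq = P₀·a^5·ρ / (5!(1-ρ)²) = 0.030009 × 441.3310 × 0.67606 / (120 × 0.10494) = 0.7110
Wq = Lq/λ = 0.711003/24.0 = 0.02963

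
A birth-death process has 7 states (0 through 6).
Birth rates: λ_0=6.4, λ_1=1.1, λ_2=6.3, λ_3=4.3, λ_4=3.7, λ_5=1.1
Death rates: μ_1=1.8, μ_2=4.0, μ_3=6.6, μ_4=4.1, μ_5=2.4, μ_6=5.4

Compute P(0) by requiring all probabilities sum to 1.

Ratios P(n)/P(0) = (λ₀···λₙ₋₁)/(μ₁···μₙ):
P(1)/P(0) = (6.4)/(1.8) = 3.55556
P(2)/P(0) = (6.4×1.1)/(1.8×4.0) = 0.977778
P(3)/P(0) = (6.4×1.1×6.3)/(1.8×4.0×6.6) = 0.933333
P(4)/P(0) = (6.4×1.1×6.3×4.3)/(1.8×4.0×6.6×4.1) = 0.978862
P(5)/P(0) = (6.4×1.1×6.3×4.3×3.7)/(1.8×4.0×6.6×4.1×2.4) = 1.50908
P(6)/P(0) = (6.4×1.1×6.3×4.3×3.7×1.1)/(1.8×4.0×6.6×4.1×2.4×5.4) = 0.307405

Normalization: ∑ P(n) = 1
P(0) × (1.00000 + 3.55556 + 0.977778 + 0.933333 + 0.978862 + 1.50908 + 0.307405) = 1
P(0) × 9.2620 = 1
P(0) = 1/9.2620 = 0.1080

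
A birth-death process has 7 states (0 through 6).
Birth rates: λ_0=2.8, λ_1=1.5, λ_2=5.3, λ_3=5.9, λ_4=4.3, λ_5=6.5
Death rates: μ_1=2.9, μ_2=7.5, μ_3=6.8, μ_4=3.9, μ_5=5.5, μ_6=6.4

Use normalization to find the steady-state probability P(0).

Ratios P(n)/P(0) = (λ₀···λₙ₋₁)/(μ₁···μₙ):
P(1)/P(0) = (2.8)/(2.9) = 0.96552
P(2)/P(0) = (2.8×1.5)/(2.9×7.5) = 0.19310
P(3)/P(0) = (2.8×1.5×5.3)/(2.9×7.5×6.8) = 0.15051
P(4)/P(0) = (2.8×1.5×5.3×5.9)/(2.9×7.5×6.8×3.9) = 0.22769
P(5)/P(0) = (2.8×1.5×5.3×5.9×4.3)/(2.9×7.5×6.8×3.9×5.5) = 0.17801
P(6)/P(0) = (2.8×1.5×5.3×5.9×4.3×6.5)/(2.9×7.5×6.8×3.9×5.5×6.4) = 0.18079

Normalization: ∑ P(n) = 1
P(0) × (1.0000 + 0.96552 + 0.19310 + 0.15051 + 0.22769 + 0.17801 + 0.18079) = 1
P(0) × 2.89562 = 1
P(0) = 1/2.89562 = 0.3453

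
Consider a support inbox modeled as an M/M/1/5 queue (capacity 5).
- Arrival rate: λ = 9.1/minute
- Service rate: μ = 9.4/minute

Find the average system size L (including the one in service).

ρ = λ/μ = 9.1/9.4 = 0.968085
P₀ = (1-ρ)/(1-ρ^(K+1)) = (1-0.968085)/(1-0.968085^6) = 0.03192/0.1768 = 0.1805
P_K = P₀×ρ^K = 0.180467 × 0.968085^5 = 0.180467 × 0.850291 = 0.1534
L = ρ[1 - (K+1)ρ^K + Kρ^(K+1)] / [(1-ρ)(1-ρ^(K+1))]
L = 0.968085 × (1 - 6×0.85029075 + 5×0.82315372) / ((1 - 0.968085) × (1 - 0.82315372)) = 2.4055 emails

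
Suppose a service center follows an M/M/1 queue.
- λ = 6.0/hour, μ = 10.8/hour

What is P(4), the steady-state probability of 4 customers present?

ρ = λ/μ = 6.0/10.8 = 0.55556
P(n) = (1-ρ)ρⁿ
P(4) = (1-0.55556) × 0.55556^4
P(4) = 0.44444 × 0.095263
P(4) = 0.04234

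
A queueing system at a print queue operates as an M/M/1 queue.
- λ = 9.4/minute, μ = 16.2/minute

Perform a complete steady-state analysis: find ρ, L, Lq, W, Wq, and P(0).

Step 1: ρ = λ/μ = 9.4/16.2 = 0.5802
Step 2: L = λ/(μ-λ) = 9.4/6.80 = 1.3824
Step 3: Lq = λ²/(μ(μ-λ)) = 88.36/(16.2×6.80) = 0.8021
Step 4: W = 1/(μ-λ) = 1/6.80 = 0.14706
Step 5: Wq = λ/(μ(μ-λ)) = 9.4/(16.2×6.80) = 0.08533
Step 6: P(0) = 1-ρ = 0.4198
Verify: L = λW = 9.4×0.14706 = 1.3824 ✔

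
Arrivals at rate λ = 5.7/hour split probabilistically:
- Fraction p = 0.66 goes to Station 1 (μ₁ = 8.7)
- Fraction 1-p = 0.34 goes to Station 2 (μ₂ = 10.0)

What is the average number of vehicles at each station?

Effective rates: λ₁ = 5.7×0.66 = 3.762, λ₂ = 5.7×0.34 = 1.938
Station 1: ρ₁ = 3.762/8.7 = 0.4324, L₁ = ρ₁/(1-ρ₁) = 0.4324/(1-0.4324) = 0.7618
Station 2: ρ₂ = 1.938/10.0 = 0.1938, L₂ = ρ₂/(1-ρ₂) = 0.1938/(1-0.1938) = 0.2404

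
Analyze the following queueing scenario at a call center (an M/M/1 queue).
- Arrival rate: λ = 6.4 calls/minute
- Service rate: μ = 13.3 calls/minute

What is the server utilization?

Server utilization: ρ = λ/μ
ρ = 6.4/13.3 = 0.4812
The server is busy 48.12% of the time.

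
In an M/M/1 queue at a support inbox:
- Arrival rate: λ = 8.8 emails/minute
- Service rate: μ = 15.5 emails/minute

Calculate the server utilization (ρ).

Server utilization: ρ = λ/μ
ρ = 8.8/15.5 = 0.5677
The server is busy 56.77% of the time.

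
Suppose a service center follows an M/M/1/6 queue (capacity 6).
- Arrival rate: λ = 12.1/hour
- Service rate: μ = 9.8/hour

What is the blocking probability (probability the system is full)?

ρ = λ/μ = 12.1/9.8 = 1.2347
P₀ = (1-ρ)/(1-ρ^(K+1)) = (1-1.2347)/(1-1.2347^7) = -0.2347/-3.3745 = 0.06955
P_K = P₀×ρ^K = 0.06955 × 1.2347^6 = 0.06955 × 3.5430 = 0.2464
Blocking probability = 24.64%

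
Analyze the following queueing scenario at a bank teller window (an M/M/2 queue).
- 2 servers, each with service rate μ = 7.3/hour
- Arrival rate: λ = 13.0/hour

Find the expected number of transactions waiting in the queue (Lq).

Traffic intensity: ρ = λ/(cμ) = 13.0/(2×7.3) = 0.8904
Since ρ = 0.8904 < 1, system is stable.
Offered load a = λ/μ = cρ = 13.0/7.3 = 1.7808
P₀ = [ Σₙ₌₀^1 aⁿ/n! + a^2/(2!(1-ρ)) ]⁻¹
Σ = a^0/0! + a^1/1! = 1.0000 + 1.7808 = 2.7808
a^2/(2!(1-ρ)) = 3.17133/(2 × 0.109589) = 14.4692
P₀ = 1/(2.7808 + 14.4692) = 0.05797
Lq = P₀·a^2·ρ / (2!(1-ρ)²) = 0.0579710 × 3.17133 × 0.890411 / (2 × 0.0120098) = 6.8152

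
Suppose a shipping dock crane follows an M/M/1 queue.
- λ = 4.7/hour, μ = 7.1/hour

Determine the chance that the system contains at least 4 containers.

ρ = λ/μ = 4.7/7.1 = 0.66197
P(N ≥ n) = ρⁿ
P(N ≥ 4) = 0.66197^4
P(N ≥ 4) = 0.1920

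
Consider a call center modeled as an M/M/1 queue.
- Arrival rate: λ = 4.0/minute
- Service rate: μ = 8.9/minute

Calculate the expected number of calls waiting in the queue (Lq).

ρ = λ/μ = 4.0/8.9 = 0.4494
For M/M/1: Lq = λ²/(μ(μ-λ))
Lq = 16.00/(8.9 × 4.90)
Lq = 0.3669 calls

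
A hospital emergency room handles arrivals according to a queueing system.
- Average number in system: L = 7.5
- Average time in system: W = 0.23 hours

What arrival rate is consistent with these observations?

Little's Law: L = λW, so λ = L/W
λ = 7.5/0.23 = 32.6087 patients/hour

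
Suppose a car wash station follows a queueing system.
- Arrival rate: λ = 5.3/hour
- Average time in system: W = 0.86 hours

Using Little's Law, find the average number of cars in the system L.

Little's Law: L = λW
L = 5.3 × 0.86 = 4.5580 cars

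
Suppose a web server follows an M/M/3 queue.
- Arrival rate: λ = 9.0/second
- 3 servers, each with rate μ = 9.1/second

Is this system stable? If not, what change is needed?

Stability requires ρ = λ/(cμ) < 1
ρ = 9.0/(3 × 9.1) = 9.0/27.30 = 0.3297
Since 0.3297 < 1, the system is STABLE.
The servers are busy 32.97% of the time.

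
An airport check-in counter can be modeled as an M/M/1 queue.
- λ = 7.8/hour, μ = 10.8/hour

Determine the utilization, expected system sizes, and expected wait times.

Step 1: ρ = λ/μ = 7.8/10.8 = 0.7222
Step 2: L = λ/(μ-λ) = 7.8/3.00 = 2.6000
Step 3: Lq = λ²/(μ(μ-λ)) = 60.84/(10.8×3.00) = 1.8778
Step 4: W = 1/(μ-λ) = 1/3.00 = 0.33333
Step 5: Wq = λ/(μ(μ-λ)) = 7.8/(10.8×3.00) = 0.2407
Step 6: P(0) = 1-ρ = 0.2778
Verify: L = λW = 7.8×0.33333 = 2.6000 ✔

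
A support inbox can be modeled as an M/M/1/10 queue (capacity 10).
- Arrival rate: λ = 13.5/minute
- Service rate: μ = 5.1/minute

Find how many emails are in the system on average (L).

ρ = λ/μ = 13.5/5.1 = 2.64706
P₀ = (1-ρ)/(1-ρ^(K+1)) = (1-2.64706)/(1-2.64706^11) = -1.6471/-44708.6880 = 0.00003684
P_K = P₀×ρ^K = 0.00003684 × 2.64706^10 = 0.00003684 × 16890.3191 = 0.6222
L = ρ[1 - (K+1)ρ^K + Kρ^(K+1)] / [(1-ρ)(1-ρ^(K+1))]
L = 2.64706 × (1 - 11×16890.3191 + 10×44709.6880) / ((1 - 2.64706) × (1 - 44709.6880)) = 9.3931 emails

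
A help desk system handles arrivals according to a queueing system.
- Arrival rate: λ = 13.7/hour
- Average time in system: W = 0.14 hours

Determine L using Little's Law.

Little's Law: L = λW
L = 13.7 × 0.14 = 1.9180 tickets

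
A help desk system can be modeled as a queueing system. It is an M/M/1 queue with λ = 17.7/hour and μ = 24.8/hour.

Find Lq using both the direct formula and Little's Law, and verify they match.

Method 1 (direct): Lq = λ²/(μ(μ-λ)) = 313.29/(24.8 × 7.10) = 1.7792

Method 2 (Little's Law):
W = 1/(μ-λ) = 1/7.10 = 0.140845
Wq = W - 1/μ = 0.140845 - 0.0403226 = 0.10052
Lq = λWq = 17.7 × 0.10052 = 1.7792 ✔ (matches Method 1)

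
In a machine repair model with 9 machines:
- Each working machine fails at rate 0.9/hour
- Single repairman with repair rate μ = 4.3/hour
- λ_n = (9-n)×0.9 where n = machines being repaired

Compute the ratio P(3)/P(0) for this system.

P(3)/P(0) = ∏_{i=0}^{3-1} λ_i/μ_{i+1}
= (9-0)×0.9/4.3 × (9-1)×0.9/4.3 × (9-2)×0.9/4.3
= 4.6212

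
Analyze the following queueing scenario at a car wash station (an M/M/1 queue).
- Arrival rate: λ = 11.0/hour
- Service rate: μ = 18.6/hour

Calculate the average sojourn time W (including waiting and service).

First, compute utilization: ρ = λ/μ = 11.0/18.6 = 0.5914
For M/M/1: W = 1/(μ-λ)
W = 1/(18.6-11.0) = 1/7.60
W = 0.1316 hours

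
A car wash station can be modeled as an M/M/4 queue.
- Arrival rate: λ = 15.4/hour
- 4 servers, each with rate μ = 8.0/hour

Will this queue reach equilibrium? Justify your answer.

Stability requires ρ = λ/(cμ) < 1
ρ = 15.4/(4 × 8.0) = 15.4/32.00 = 0.4813
Since 0.4813 < 1, the system is STABLE.
The servers are busy 48.12% of the time.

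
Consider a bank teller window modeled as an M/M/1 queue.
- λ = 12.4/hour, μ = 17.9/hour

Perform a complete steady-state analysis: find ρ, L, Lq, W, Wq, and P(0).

Step 1: ρ = λ/μ = 12.4/17.9 = 0.6927
Step 2: L = λ/(μ-λ) = 12.4/5.50 = 2.2545
Step 3: Lq = λ²/(μ(μ-λ)) = 153.76/(17.9×5.50) = 1.5618
Step 4: W = 1/(μ-λ) = 1/5.50 = 0.181818
Step 5: Wq = λ/(μ(μ-λ)) = 12.4/(17.9×5.50) = 0.1260
Step 6: P(0) = 1-ρ = 0.3073
Verify: L = λW = 12.4×0.181818 = 2.2545 ✔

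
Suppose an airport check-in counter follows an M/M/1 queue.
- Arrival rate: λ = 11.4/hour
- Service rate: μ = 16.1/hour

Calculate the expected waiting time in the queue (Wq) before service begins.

First, compute utilization: ρ = λ/μ = 11.4/16.1 = 0.7081
For M/M/1: Wq = λ/(μ(μ-λ))
Wq = 11.4/(16.1 × (16.1-11.4))
Wq = 11.4/(16.1 × 4.70)
Wq = 0.1507 hours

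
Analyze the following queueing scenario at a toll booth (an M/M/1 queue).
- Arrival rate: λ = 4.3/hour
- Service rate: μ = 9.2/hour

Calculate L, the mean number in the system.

ρ = λ/μ = 4.3/9.2 = 0.4674
For M/M/1: L = λ/(μ-λ)
L = 4.3/(9.2-4.3) = 4.3/4.90
L = 0.8776 vehicles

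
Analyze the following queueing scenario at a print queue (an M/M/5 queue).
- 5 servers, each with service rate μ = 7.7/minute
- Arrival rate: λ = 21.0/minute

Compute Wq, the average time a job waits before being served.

Traffic intensity: ρ = λ/(cμ) = 21.0/(5×7.7) = 0.5455
Since ρ = 0.5455 < 1, system is stable.
Offered load a = λ/μ = cρ = 21.0/7.7 = 2.7273
P₀ = [ Σₙ₌₀^4 aⁿ/n! + a^5/(5!(1-ρ)) ]⁻¹
Σ = a^0/0! + a^1/1! + a^2/2! + a^3/3! + a^4/4! = 1.0000 + 2.7273 + 3.7190 + 3.3809 + 2.3052 = 13.1324
a^5/(5!(1-ρ)) = 150.8839/(120 × 0.45455) = 2.7662
P₀ = 1/(13.1324 + 2.7662) = 0.06290
Lq = P₀·a^5·ρ / (5!(1-ρ)²) = 0.06290 × 150.8839 × 0.5455 / (120 × 0.2066) = 0.2088
Wq = Lq/λ = 0.20879/21.0 = 0.009942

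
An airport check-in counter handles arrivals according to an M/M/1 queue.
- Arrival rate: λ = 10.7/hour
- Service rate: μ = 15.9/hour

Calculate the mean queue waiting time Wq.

First, compute utilization: ρ = λ/μ = 10.7/15.9 = 0.6730
For M/M/1: Wq = λ/(μ(μ-λ))
Wq = 10.7/(15.9 × (15.9-10.7))
Wq = 10.7/(15.9 × 5.20)
Wq = 0.1294 hours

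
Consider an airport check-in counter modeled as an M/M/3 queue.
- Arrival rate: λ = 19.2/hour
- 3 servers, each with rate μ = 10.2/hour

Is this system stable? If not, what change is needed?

Stability requires ρ = λ/(cμ) < 1
ρ = 19.2/(3 × 10.2) = 19.2/30.60 = 0.6275
Since 0.6275 < 1, the system is STABLE.
The servers are busy 62.75% of the time.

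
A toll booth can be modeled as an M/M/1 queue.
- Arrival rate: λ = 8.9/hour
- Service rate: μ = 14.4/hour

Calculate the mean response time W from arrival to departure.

First, compute utilization: ρ = λ/μ = 8.9/14.4 = 0.6181
For M/M/1: W = 1/(μ-λ)
W = 1/(14.4-8.9) = 1/5.50
W = 0.1818 hours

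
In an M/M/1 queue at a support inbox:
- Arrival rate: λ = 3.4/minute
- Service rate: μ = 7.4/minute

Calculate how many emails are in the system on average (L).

ρ = λ/μ = 3.4/7.4 = 0.4595
For M/M/1: L = λ/(μ-λ)
L = 3.4/(7.4-3.4) = 3.4/4.00
L = 0.8500 emails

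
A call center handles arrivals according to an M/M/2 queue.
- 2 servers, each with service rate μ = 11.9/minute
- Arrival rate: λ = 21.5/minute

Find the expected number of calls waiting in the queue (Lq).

Traffic intensity: ρ = λ/(cμ) = 21.5/(2×11.9) = 0.9034
Since ρ = 0.9034 < 1, system is stable.
Offered load a = λ/μ = cρ = 21.5/11.9 = 1.8067
P₀ = [ Σₙ₌₀^1 aⁿ/n! + a^2/(2!(1-ρ)) ]⁻¹
Σ = a^0/0! + a^1/1! = 1.0000 + 1.8067 = 2.8067
a^2/(2!(1-ρ)) = 3.26425/(2 × 0.0966387) = 16.8889
P₀ = 1/(2.8067 + 16.8889) = 0.05077
Lq = P₀·a^2·ρ / (2!(1-ρ)²) = 0.050773 × 3.2642 × 0.90336 / (2 × 0.0093390) = 8.0157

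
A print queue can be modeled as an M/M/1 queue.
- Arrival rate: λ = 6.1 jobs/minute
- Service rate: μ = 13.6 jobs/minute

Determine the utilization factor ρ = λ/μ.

Server utilization: ρ = λ/μ
ρ = 6.1/13.6 = 0.4485
The server is busy 44.85% of the time.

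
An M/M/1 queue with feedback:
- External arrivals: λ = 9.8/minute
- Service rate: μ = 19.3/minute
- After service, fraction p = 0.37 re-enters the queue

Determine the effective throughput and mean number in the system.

Effective arrival rate: λ_eff = λ/(1-p) = 9.8/(1-0.37) = 9.8/0.63 = 15.555556
ρ = λ_eff/μ = 15.555556/19.3 = 0.805987
L = ρ/(1-ρ) = 0.805987/(1-0.805987) = 4.1543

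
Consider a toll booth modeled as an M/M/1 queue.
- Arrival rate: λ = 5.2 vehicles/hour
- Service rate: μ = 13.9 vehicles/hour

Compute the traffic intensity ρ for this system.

Server utilization: ρ = λ/μ
ρ = 5.2/13.9 = 0.3741
The server is busy 37.41% of the time.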